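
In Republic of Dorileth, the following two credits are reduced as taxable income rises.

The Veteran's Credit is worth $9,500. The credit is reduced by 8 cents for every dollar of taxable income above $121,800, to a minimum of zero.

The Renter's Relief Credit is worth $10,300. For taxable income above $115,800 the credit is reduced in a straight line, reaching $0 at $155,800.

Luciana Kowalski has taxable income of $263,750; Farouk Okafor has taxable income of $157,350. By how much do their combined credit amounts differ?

$6,656

Luciana ($263,750): Veteran's Credit: 8% of the $141,950 excess over $121,800 is $11,356 ≥ base, so the credit is $0. Renter's Relief Credit: $263,750 is at or above $155,800, so the credit is $0. total $0 + $0 = $0
Farouk ($157,350): Veteran's Credit: 8% of the $35,550 excess over $121,800 is $2,844; credit = $9,500 − $2,844 = $6,656. Renter's Relief Credit: $157,350 is at or above $155,800, so the credit is $0. total $6,656 + $0 = $6,656
Difference: |$0 − $6,656| = $6,656.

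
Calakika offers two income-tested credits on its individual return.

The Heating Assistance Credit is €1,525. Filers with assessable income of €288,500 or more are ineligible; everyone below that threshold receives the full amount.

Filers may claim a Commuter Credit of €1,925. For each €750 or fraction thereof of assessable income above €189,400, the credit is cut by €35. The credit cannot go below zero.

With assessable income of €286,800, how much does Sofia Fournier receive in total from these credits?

Heating Assistance Credit: €286,800 is below the €288,500 cutoff, so the full €1,525 applies.
Commuter Credit: income exceeds €189,400 by €97,400 → 130 increments × €35 = €4,550 ≥ base, so the credit is €0.
Total: €1,525 + €0 = €1,525.

€1,525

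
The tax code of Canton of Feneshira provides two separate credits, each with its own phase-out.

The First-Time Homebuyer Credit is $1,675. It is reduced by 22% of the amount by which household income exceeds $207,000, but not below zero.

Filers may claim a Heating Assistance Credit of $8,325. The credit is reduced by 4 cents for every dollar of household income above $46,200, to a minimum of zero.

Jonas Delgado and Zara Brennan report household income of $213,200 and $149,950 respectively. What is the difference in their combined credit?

$3,894

Jonas ($213,200): First-Time Homebuyer Credit: 22% of the $6,200 excess over $207,000 is $1,364; credit = $1,675 − $1,364 = $311. Heating Assistance Credit: 4% of the $167,000 excess over $46,200 is $6,680; credit = $8,325 − $6,680 = $1,645. total $311 + $1,645 = $1,956
Zara ($149,950): First-Time Homebuyer Credit: $149,950 is at or below the $207,000 threshold, so the full $1,675 applies. Heating Assistance Credit: 4% of the $103,750 excess over $46,200 is $4,150; credit = $8,325 − $4,150 = $4,175. total $1,675 + $4,175 = $5,850
Difference: |$1,956 − $5,850| = $3,894.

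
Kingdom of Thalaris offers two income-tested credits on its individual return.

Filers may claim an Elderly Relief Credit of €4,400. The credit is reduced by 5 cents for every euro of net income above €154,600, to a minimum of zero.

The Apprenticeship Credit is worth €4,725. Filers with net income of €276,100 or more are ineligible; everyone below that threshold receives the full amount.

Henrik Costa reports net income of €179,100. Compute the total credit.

€7,900

Elderly Relief Credit: 5% of the €24,500 excess over €154,600 is €1,225; credit = €4,400 − €1,225 = €3,175.
Apprenticeship Credit: €179,100 is below the €276,100 cutoff, so the full €4,725 applies.
Total: €3,175 + €4,725 = €7,900.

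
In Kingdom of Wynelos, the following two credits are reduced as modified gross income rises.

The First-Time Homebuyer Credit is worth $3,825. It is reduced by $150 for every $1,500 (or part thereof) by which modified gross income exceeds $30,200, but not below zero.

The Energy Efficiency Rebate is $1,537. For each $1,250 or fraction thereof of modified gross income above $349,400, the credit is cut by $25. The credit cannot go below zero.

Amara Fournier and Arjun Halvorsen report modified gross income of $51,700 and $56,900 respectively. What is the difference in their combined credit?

$450

Amara ($51,700): First-Time Homebuyer Credit: income exceeds $30,200 by $21,500, which is 15 full-or-partial $1,500 increments; reduction = 15 × $150 = $2,250, leaving $1,575. Energy Efficiency Rebate: $51,700 is at or below the $349,400 threshold, so the full $1,537 applies. total $1,575 + $1,537 = $3,112
Arjun ($56,900): First-Time Homebuyer Credit: income exceeds $30,200 by $26,700, which is 18 full-or-partial $1,500 increments; reduction = 18 × $150 = $2,700, leaving $1,125. Energy Efficiency Rebate: $56,900 is at or below the $349,400 threshold, so the full $1,537 applies. total $1,125 + $1,537 = $2,662
Difference: |$3,112 − $2,662| = $450.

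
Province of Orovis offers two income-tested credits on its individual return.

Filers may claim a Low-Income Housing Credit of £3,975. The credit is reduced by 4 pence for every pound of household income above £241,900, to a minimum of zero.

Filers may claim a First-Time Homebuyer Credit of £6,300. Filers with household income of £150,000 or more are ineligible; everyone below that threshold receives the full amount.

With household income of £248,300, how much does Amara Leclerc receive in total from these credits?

Low-Income Housing Credit: 4% of the £6,400 excess over £241,900 is £256; credit = £3,975 − £256 = £3,719.
First-Time Homebuyer Credit: £248,300 meets or exceeds the £150,000 cutoff, so the credit is £0.
Total: £3,719 + £0 = £3,719.

£3,719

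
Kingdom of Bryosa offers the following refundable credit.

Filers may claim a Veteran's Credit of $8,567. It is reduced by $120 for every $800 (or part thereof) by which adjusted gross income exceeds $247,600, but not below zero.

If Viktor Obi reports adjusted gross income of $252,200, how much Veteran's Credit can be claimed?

$7,847

Veteran's Credit: income exceeds $247,600 by $4,600, which is 6 full-or-partial $800 increments; reduction = 6 × $120 = $720, leaving $7,847.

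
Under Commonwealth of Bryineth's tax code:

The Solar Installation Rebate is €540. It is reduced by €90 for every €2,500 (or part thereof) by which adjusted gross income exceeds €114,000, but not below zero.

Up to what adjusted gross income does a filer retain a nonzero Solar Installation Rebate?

€126,500

After 5 increments the reduction is 5 × €90 = €450, leaving €90; one more increment wipes it out. Increment 5 ends at excess 5 × €2,500 = €12,500, so the highest qualifying income is €114,000 + €12,500 = €126,500.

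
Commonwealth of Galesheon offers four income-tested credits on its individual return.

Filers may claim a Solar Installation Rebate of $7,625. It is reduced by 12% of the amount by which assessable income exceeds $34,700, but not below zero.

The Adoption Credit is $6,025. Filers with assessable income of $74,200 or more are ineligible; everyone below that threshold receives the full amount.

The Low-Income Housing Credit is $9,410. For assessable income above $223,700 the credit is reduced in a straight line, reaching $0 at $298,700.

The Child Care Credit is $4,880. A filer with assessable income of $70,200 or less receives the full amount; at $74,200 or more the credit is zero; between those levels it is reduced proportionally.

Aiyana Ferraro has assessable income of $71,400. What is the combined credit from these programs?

Solar Installation Rebate: 12% of the $36,700 excess over $34,700 is $4,404; credit = $7,625 − $4,404 = $3,221.
Adoption Credit: $71,400 is below the $74,200 cutoff, so the full $6,025 applies.
Low-Income Housing Credit: $71,400 is at or below the $223,700 threshold, so the full $9,410 applies.
Child Care Credit: $71,400 is $1,200 into a $4,000 phase-out range, leaving 2,800/4,000 of the credit: $4,880 × 2,800/4,000 = $3,416.
Total: $3,221 + $6,025 + $9,410 + $3,416 = $22,072.

$22,072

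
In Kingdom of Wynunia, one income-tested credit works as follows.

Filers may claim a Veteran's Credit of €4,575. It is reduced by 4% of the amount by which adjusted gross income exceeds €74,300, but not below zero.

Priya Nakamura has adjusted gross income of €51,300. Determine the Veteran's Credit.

€4,575

Veteran's Credit: €51,300 is at or below the €74,300 threshold, so the full €4,575 applies.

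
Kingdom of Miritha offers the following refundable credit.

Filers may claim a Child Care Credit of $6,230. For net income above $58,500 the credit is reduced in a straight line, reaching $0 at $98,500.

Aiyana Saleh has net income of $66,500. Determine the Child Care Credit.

$4,984

Child Care Credit: $66,500 is $8,000 into a $40,000 phase-out range, leaving 32,000/40,000 of the credit: $6,230 × 32,000/40,000 = $4,984.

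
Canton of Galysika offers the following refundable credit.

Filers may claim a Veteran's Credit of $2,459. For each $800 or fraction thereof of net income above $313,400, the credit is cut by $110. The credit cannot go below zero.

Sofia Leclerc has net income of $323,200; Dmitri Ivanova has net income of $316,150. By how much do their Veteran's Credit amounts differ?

$990

Sofia ($323,200): Veteran's Credit: income exceeds $313,400 by $9,800, which is 13 full-or-partial $800 increments; reduction = 13 × $110 = $1,430, leaving $1,029.
Dmitri ($316,150): Veteran's Credit: income exceeds $313,400 by $2,750, which is 4 full-or-partial $800 increments; reduction = 4 × $110 = $440, leaving $2,019.
Difference: |$1,029 − $2,019| = $990.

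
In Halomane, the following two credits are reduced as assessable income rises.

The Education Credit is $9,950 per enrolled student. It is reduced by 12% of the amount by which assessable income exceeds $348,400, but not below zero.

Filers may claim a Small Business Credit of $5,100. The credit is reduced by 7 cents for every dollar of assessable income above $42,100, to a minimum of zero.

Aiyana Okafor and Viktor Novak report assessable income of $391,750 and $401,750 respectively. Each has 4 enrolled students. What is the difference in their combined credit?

Aiyana ($391,750): Education Credit: base = 4 × $9,950 = $39,800. 12% of the $43,350 excess over $348,400 is $5,202; credit = $39,800 − $5,202 = $34,598. Small Business Credit: 7% of the $349,650 excess over $42,100 is $24,475.50 ≥ base, so the credit is $0. total $34,598 + $0 = $34,598
Viktor ($401,750): Education Credit: base = 4 × $9,950 = $39,800. 12% of the $53,350 excess over $348,400 is $6,402; credit = $39,800 − $6,402 = $33,398. Small Business Credit: 7% of the $359,650 excess over $42,100 is $25,175.50 ≥ base, so the credit is $0. total $33,398 + $0 = $33,398
Difference: |$34,598 − $33,398| = $1,200.

$1,200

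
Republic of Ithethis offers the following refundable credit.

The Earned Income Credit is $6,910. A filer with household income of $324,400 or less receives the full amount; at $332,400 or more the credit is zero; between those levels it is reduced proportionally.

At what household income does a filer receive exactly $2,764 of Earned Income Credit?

$2,764 is 2,764/6,910 of the full $6,910, so 4,146/6,910 of the $8,000 range has been used: income = $324,400 + $8,000 × 4,146/6,910 = $329,200.

$329,200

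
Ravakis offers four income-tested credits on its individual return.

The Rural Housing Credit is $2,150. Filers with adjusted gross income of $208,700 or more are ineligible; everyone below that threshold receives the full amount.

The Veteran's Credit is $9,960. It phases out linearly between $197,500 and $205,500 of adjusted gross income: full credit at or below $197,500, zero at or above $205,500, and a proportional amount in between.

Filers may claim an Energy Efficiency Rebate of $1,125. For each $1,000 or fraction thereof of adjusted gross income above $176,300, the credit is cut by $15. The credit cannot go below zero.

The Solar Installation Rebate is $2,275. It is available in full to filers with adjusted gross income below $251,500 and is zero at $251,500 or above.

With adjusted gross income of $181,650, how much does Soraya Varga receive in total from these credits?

Rural Housing Credit: $181,650 is below the $208,700 cutoff, so the full $2,150 applies.
Veteran's Credit: $181,650 is at or below the $197,500 threshold, so the full $9,960 applies.
Energy Efficiency Rebate: income exceeds $176,300 by $5,350, which is 6 full-or-partial $1,000 increments; reduction = 6 × $15 = $90, leaving $1,035.
Solar Installation Rebate: $181,650 is below the $251,500 cutoff, so the full $2,275 applies.
Total: $2,150 + $9,960 + $1,035 + $2,275 = $15,420.

$15,420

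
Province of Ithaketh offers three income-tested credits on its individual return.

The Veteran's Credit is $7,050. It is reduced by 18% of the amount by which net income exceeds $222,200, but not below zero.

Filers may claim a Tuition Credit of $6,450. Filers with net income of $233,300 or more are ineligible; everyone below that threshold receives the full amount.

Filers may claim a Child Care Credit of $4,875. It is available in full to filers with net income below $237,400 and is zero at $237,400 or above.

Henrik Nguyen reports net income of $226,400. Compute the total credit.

Veteran's Credit: 18% of the $4,200 excess over $222,200 is $756; credit = $7,050 − $756 = $6,294.
Tuition Credit: $226,400 is below the $233,300 cutoff, so the full $6,450 applies.
Child Care Credit: $226,400 is below the $237,400 cutoff, so the full $4,875 applies.
Total: $6,294 + $6,450 + $4,875 = $17,619.

$17,619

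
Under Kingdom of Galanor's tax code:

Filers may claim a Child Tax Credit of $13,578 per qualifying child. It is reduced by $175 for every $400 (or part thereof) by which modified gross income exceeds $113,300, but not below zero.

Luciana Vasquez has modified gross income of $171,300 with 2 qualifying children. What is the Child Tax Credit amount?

$1,781

Child Tax Credit: base = 2 × $13,578 = $27,156. income exceeds $113,300 by $58,000, which is 145 full-or-partial $400 increments; reduction = 145 × $175 = $25,375, leaving $1,781.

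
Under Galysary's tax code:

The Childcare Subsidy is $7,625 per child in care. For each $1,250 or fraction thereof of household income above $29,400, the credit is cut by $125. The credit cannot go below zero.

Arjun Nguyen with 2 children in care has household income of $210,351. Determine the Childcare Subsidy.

$0

Childcare Subsidy: base = 2 × $7,625 = $15,250. income exceeds $29,400 by $180,951 → 145 increments × $125 = $18,125 ≥ base, so the credit is $0.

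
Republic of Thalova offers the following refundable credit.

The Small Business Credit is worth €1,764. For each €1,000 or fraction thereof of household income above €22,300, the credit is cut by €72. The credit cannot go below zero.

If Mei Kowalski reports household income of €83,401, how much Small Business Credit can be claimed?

€0

Small Business Credit: income exceeds €22,300 by €61,101 → 62 increments × €72 = €4,464 ≥ base, so the credit is €0.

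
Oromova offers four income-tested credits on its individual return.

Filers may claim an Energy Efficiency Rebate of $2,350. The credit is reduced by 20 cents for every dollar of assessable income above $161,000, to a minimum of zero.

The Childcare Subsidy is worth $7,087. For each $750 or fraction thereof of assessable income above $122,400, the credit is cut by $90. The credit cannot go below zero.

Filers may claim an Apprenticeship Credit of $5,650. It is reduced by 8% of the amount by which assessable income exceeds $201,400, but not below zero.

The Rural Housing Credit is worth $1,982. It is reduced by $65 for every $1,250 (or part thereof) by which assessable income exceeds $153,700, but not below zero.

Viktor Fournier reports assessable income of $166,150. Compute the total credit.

Energy Efficiency Rebate: 20% of the $5,150 excess over $161,000 is $1,030; credit = $2,350 − $1,030 = $1,320.
Childcare Subsidy: income exceeds $122,400 by $43,750, which is 59 full-or-partial $750 increments; reduction = 59 × $90 = $5,310, leaving $1,777.
Apprenticeship Credit: $166,150 is at or below the $201,400 threshold, so the full $5,650 applies.
Rural Housing Credit: income exceeds $153,700 by $12,450, which is 10 full-or-partial $1,250 increments; reduction = 10 × $65 = $650, leaving $1,332.
Total: $1,320 + $1,777 + $5,650 + $1,332 = $10,079.

$10,079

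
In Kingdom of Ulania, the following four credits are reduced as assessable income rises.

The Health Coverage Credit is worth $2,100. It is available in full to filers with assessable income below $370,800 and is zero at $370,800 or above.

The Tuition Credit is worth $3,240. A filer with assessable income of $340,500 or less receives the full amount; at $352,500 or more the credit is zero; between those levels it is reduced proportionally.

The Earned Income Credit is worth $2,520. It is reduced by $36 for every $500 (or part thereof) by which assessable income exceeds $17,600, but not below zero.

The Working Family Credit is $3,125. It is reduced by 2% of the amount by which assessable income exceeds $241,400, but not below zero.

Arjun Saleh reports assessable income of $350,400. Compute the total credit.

Health Coverage Credit: $350,400 is below the $370,800 cutoff, so the full $2,100 applies.
Tuition Credit: $350,400 is $9,900 into a $12,000 phase-out range, leaving 2,100/12,000 of the credit: $3,240 × 2,100/12,000 = $567.
Earned Income Credit: income exceeds $17,600 by $332,800 → 666 increments × $36 = $23,976 ≥ base, so the credit is $0.
Working Family Credit: 2% of the $109,000 excess over $241,400 is $2,180; credit = $3,125 − $2,180 = $945.
Total: $2,100 + $567 + $0 + $945 = $3,612.

$3,612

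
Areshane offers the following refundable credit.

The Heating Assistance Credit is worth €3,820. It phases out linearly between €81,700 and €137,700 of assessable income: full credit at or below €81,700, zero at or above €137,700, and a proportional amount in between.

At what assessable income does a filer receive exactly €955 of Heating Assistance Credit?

€955 is 955/3,820 of the full €3,820, so 2,865/3,820 of the €56,000 range has been used: income = €81,700 + €56,000 × 2,865/3,820 = €123,700.

€123,700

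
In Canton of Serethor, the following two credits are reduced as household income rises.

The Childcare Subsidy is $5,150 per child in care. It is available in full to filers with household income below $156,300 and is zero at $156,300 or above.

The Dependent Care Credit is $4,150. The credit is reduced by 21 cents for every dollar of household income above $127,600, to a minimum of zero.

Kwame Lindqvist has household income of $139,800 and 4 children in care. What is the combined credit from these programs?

Childcare Subsidy: base = 4 × $5,150 = $20,600. $139,800 is below the $156,300 cutoff, so the full $20,600 applies.
Dependent Care Credit: 21% of the $12,200 excess over $127,600 is $2,562; credit = $4,150 − $2,562 = $1,588.
Total: $20,600 + $1,588 = $22,188.

$22,188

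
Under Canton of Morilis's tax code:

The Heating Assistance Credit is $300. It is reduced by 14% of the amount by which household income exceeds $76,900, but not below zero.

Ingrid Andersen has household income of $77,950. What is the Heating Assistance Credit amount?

$153

Heating Assistance Credit: 14% of the $1,050 excess over $76,900 is $147; credit = $300 − $147 = $153.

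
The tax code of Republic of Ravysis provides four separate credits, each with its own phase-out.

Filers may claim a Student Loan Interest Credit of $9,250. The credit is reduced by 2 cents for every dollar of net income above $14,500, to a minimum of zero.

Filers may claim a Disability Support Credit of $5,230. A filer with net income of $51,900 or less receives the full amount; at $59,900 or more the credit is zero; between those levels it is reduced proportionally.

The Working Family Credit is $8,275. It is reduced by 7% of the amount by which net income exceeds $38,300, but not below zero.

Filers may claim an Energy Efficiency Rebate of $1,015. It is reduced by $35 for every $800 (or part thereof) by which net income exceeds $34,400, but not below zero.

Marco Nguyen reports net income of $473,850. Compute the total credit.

$63

Student Loan Interest Credit: 2% of the $459,350 excess over $14,500 is $9,187; credit = $9,250 − $9,187 = $63.
Disability Support Credit: $473,850 is at or above $59,900, so the credit is $0.
Working Family Credit: 7% of the $435,550 excess over $38,300 is $30,488.50 ≥ base, so the credit is $0.
Energy Efficiency Rebate: income exceeds $34,400 by $439,450 → 550 increments × $35 = $19,250 ≥ base, so the credit is $0.
Total: $63 + $0 + $0 + $0 = $63.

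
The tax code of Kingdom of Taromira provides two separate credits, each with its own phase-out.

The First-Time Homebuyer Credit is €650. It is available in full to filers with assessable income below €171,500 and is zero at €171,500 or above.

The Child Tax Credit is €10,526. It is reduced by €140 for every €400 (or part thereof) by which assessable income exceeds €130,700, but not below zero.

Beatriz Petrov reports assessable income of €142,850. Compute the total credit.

First-Time Homebuyer Credit: €142,850 is below the €171,500 cutoff, so the full €650 applies.
Child Tax Credit: income exceeds €130,700 by €12,150, which is 31 full-or-partial €400 increments; reduction = 31 × €140 = €4,340, leaving €6,186.
Total: €650 + €6,186 = €6,836.

€6,836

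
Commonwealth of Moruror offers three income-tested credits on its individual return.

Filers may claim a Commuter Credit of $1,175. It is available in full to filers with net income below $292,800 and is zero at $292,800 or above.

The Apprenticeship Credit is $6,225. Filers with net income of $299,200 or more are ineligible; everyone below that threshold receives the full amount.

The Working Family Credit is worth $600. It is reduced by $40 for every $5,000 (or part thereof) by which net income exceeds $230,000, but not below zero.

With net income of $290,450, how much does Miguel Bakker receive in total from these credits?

Commuter Credit: $290,450 is below the $292,800 cutoff, so the full $1,175 applies.
Apprenticeship Credit: $290,450 is below the $299,200 cutoff, so the full $6,225 applies.
Working Family Credit: income exceeds $230,000 by $60,450, which is 13 full-or-partial $5,000 increments; reduction = 13 × $40 = $520, leaving $80.
Total: $1,175 + $6,225 + $80 = $7,480.

$7,480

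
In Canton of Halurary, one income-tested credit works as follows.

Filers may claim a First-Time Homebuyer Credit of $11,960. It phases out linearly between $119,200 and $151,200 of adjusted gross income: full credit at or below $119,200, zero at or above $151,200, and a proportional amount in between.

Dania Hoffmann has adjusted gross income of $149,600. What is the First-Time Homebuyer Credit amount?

First-Time Homebuyer Credit: $149,600 is $30,400 into a $32,000 phase-out range, leaving 1,600/32,000 of the credit: $11,960 × 1,600/32,000 = $598.

$598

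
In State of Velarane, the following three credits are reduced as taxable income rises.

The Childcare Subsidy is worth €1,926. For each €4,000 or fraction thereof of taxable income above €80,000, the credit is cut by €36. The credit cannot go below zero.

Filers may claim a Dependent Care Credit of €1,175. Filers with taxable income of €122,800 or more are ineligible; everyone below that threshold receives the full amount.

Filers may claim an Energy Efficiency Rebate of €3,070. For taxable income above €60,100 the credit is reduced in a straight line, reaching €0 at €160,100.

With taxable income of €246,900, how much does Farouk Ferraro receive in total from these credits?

€414

Childcare Subsidy: income exceeds €80,000 by €166,900, which is 42 full-or-partial €4,000 increments; reduction = 42 × €36 = €1,512, leaving €414.
Dependent Care Credit: €246,900 meets or exceeds the €122,800 cutoff, so the credit is €0.
Energy Efficiency Rebate: €246,900 is at or above €160,100, so the credit is €0.
Total: €414 + €0 + €0 = €414.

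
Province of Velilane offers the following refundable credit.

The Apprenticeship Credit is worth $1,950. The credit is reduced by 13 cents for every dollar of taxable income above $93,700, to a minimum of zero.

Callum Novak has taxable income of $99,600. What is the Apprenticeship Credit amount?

Apprenticeship Credit: 13% of the $5,900 excess over $93,700 is $767; credit = $1,950 − $767 = $1,183.

$1,183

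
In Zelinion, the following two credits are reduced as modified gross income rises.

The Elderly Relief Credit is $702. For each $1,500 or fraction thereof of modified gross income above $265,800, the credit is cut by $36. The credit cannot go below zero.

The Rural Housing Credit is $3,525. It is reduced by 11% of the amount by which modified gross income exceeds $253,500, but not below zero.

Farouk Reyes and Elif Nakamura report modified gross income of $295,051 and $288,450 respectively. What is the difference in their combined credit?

$126

Farouk ($295,051): Elderly Relief Credit: income exceeds $265,800 by $29,251 → 20 increments × $36 = $720 ≥ base, so the credit is $0. Rural Housing Credit: 11% of the $41,551 excess over $253,500 is $4,570.61 ≥ base, so the credit is $0. total $0 + $0 = $0
Elif ($288,450): Elderly Relief Credit: income exceeds $265,800 by $22,650, which is 16 full-or-partial $1,500 increments; reduction = 16 × $36 = $576, leaving $126. Rural Housing Credit: 11% of the $34,950 excess over $253,500 is $3,844.50 ≥ base, so the credit is $0. total $126 + $0 = $126
Difference: |$0 − $126| = $126.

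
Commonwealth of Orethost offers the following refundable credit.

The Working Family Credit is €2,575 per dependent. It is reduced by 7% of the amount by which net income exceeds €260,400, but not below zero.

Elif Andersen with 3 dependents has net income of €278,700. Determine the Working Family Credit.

Working Family Credit: base = 3 × €2,575 = €7,725. 7% of the €18,300 excess over €260,400 is €1,281; credit = €7,725 − €1,281 = €6,444.

€6,444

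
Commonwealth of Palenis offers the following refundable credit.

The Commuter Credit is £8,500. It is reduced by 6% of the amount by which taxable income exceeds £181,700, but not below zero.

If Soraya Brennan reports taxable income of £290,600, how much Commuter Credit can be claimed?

Commuter Credit: 6% of the £108,900 excess over £181,700 is £6,534; credit = £8,500 − £6,534 = £1,966.

£1,966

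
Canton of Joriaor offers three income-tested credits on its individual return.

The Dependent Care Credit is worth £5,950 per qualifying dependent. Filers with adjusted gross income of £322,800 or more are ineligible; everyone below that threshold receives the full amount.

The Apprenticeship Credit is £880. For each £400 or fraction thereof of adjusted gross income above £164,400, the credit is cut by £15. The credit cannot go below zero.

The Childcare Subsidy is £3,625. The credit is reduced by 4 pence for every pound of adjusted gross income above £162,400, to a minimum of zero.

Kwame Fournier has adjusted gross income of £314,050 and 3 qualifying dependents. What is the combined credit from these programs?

Dependent Care Credit: base = 3 × £5,950 = £17,850. £314,050 is below the £322,800 cutoff, so the full £17,850 applies.
Apprenticeship Credit: income exceeds £164,400 by £149,650 → 375 increments × £15 = £5,625 ≥ base, so the credit is £0.
Childcare Subsidy: 4% of the £151,650 excess over £162,400 is £6,066 ≥ base, so the credit is £0.
Total: £17,850 + £0 + £0 = £17,850.

£17,850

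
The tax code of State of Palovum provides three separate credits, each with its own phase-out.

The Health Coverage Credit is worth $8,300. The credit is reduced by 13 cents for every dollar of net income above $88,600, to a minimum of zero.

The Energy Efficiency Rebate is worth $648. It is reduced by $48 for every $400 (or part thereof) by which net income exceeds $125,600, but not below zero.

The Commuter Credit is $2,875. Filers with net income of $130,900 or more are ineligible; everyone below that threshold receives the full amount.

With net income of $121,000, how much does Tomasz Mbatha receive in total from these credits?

Health Coverage Credit: 13% of the $32,400 excess over $88,600 is $4,212; credit = $8,300 − $4,212 = $4,088.
Energy Efficiency Rebate: $121,000 is at or below the $125,600 threshold, so the full $648 applies.
Commuter Credit: $121,000 is below the $130,900 cutoff, so the full $2,875 applies.
Total: $4,088 + $648 + $2,875 = $7,611.

$7,611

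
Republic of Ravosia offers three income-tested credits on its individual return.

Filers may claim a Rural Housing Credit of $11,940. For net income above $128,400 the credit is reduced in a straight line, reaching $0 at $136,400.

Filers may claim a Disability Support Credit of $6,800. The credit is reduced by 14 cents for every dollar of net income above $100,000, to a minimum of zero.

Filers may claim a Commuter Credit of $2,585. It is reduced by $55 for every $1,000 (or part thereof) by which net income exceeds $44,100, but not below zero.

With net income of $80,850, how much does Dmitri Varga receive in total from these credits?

Rural Housing Credit: $80,850 is at or below the $128,400 threshold, so the full $11,940 applies.
Disability Support Credit: $80,850 is at or below the $100,000 threshold, so the full $6,800 applies.
Commuter Credit: income exceeds $44,100 by $36,750, which is 37 full-or-partial $1,000 increments; reduction = 37 × $55 = $2,035, leaving $550.
Total: $11,940 + $6,800 + $550 = $19,290.

$19,290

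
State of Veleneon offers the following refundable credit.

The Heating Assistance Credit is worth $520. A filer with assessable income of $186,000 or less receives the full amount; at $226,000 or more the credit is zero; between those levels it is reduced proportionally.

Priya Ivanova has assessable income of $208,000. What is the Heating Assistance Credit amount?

Heating Assistance Credit: $208,000 is $22,000 into a $40,000 phase-out range, leaving 18,000/40,000 of the credit: $520 × 18,000/40,000 = $234.

$234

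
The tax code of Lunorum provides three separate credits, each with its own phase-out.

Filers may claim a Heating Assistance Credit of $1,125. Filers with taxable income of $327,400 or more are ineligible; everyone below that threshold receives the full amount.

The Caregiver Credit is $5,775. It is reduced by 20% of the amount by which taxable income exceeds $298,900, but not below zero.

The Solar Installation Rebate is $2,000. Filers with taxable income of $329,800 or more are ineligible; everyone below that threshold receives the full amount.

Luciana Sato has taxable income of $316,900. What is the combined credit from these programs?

$5,300

Heating Assistance Credit: $316,900 is below the $327,400 cutoff, so the full $1,125 applies.
Caregiver Credit: 20% of the $18,000 excess over $298,900 is $3,600; credit = $5,775 − $3,600 = $2,175.
Solar Installation Rebate: $316,900 is below the $329,800 cutoff, so the full $2,000 applies.
Total: $1,125 + $2,175 + $2,000 = $5,300.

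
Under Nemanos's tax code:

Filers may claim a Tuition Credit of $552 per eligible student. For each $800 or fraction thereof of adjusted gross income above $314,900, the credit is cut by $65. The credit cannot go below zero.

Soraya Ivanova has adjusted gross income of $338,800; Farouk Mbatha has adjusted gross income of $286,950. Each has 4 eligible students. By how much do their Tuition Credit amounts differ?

Soraya ($338,800): Tuition Credit: base = 4 × $552 = $2,208. income exceeds $314,900 by $23,900, which is 30 full-or-partial $800 increments; reduction = 30 × $65 = $1,950, leaving $258.
Farouk ($286,950): Tuition Credit: base = 4 × $552 = $2,208. $286,950 is at or below the $314,900 threshold, so the full $2,208 applies.
Difference: |$258 − $2,208| = $1,950.

$1,950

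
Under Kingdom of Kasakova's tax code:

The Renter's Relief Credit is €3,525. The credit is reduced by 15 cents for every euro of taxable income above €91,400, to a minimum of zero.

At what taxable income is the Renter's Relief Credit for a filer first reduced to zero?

The credit falls by 15% of each euro above €91,400, so it reaches zero when the excess is €3,525 / 15% = €23,500: income = €91,400 + €23,500 = €114,900.

€114,900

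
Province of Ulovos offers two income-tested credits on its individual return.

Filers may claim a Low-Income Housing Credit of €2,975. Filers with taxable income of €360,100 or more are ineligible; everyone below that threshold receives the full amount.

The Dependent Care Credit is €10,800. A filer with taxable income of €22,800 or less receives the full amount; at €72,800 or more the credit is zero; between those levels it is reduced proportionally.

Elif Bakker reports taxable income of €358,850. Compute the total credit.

Low-Income Housing Credit: €358,850 is below the €360,100 cutoff, so the full €2,975 applies.
Dependent Care Credit: €358,850 is at or above €72,800, so the credit is €0.
Total: €2,975 + €0 = €2,975.

€2,975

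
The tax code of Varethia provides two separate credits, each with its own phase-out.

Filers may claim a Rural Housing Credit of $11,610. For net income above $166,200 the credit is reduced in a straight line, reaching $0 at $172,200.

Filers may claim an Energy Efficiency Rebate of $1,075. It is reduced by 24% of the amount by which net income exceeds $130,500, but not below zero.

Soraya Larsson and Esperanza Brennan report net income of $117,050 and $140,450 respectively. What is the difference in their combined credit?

$1,075

Soraya ($117,050): Rural Housing Credit: $117,050 is at or below the $166,200 threshold, so the full $11,610 applies. Energy Efficiency Rebate: $117,050 is at or below the $130,500 threshold, so the full $1,075 applies. total $11,610 + $1,075 = $12,685
Esperanza ($140,450): Rural Housing Credit: $140,450 is at or below the $166,200 threshold, so the full $11,610 applies. Energy Efficiency Rebate: 24% of the $9,950 excess over $130,500 is $2,388 ≥ base, so the credit is $0. total $11,610 + $0 = $11,610
Difference: |$12,685 − $11,610| = $1,075.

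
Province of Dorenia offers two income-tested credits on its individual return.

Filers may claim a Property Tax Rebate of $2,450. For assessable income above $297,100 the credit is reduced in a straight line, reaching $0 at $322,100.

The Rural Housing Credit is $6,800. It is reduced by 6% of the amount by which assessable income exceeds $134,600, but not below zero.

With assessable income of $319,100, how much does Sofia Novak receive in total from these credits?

$294

Property Tax Rebate: $319,100 is $22,000 into a $25,000 phase-out range, leaving 3,000/25,000 of the credit: $2,450 × 3,000/25,000 = $294.
Rural Housing Credit: 6% of the $184,500 excess over $134,600 is $11,070 ≥ base, so the credit is $0.
Total: $294 + $0 = $294.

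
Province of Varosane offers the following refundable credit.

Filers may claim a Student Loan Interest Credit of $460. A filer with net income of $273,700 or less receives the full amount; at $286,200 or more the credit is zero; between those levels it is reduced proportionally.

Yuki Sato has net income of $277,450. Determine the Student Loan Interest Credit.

Student Loan Interest Credit: $277,450 is $3,750 into a $12,500 phase-out range, leaving 8,750/12,500 of the credit: $460 × 8,750/12,500 = $322.

$322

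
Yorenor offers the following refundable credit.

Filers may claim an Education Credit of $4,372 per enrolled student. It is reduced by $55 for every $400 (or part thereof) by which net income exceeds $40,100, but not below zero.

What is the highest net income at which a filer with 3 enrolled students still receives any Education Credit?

$135,300

Full credit = 3 × $4,372 = $13,116.
After 238 increments the reduction is 238 × $55 = $13,090, leaving $26; one more increment wipes it out. Increment 238 ends at excess 238 × $400 = $95,200, so the highest qualifying income is $40,100 + $95,200 = $135,300.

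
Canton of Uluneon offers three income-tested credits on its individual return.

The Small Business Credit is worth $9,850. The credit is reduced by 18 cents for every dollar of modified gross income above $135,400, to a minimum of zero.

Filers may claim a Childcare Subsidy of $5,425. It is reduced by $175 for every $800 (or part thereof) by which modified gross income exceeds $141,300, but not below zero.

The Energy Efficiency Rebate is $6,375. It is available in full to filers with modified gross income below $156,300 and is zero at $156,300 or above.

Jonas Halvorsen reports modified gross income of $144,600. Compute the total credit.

Small Business Credit: 18% of the $9,200 excess over $135,400 is $1,656; credit = $9,850 − $1,656 = $8,194.
Childcare Subsidy: income exceeds $141,300 by $3,300, which is 5 full-or-partial $800 increments; reduction = 5 × $175 = $875, leaving $4,550.
Energy Efficiency Rebate: $144,600 is below the $156,300 cutoff, so the full $6,375 applies.
Total: $8,194 + $4,550 + $6,375 = $19,119.

$19,119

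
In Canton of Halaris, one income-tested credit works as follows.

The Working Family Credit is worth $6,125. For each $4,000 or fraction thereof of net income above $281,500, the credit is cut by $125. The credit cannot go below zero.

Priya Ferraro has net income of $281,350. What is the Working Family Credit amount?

Working Family Credit: $281,350 is at or below the $281,500 threshold, so the full $6,125 applies.

$6,125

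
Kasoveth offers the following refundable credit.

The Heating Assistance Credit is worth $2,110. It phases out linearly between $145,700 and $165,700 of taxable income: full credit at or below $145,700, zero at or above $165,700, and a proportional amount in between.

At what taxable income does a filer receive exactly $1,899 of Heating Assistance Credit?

$147,700

$1,899 is 1,899/2,110 of the full $2,110, so 211/2,110 of the $20,000 range has been used: income = $145,700 + $20,000 × 211/2,110 = $147,700.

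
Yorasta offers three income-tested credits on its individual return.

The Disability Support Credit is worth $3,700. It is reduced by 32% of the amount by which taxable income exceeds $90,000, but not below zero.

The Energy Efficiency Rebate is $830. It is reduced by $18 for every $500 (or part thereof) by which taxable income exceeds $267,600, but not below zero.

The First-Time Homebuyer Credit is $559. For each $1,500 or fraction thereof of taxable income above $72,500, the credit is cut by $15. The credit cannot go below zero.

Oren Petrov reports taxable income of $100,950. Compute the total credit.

Disability Support Credit: 32% of the $10,950 excess over $90,000 is $3,504; credit = $3,700 − $3,504 = $196.
Energy Efficiency Rebate: $100,950 is at or below the $267,600 threshold, so the full $830 applies.
First-Time Homebuyer Credit: income exceeds $72,500 by $28,450, which is 19 full-or-partial $1,500 increments; reduction = 19 × $15 = $285, leaving $274.
Total: $196 + $830 + $274 = $1,300.

$1,300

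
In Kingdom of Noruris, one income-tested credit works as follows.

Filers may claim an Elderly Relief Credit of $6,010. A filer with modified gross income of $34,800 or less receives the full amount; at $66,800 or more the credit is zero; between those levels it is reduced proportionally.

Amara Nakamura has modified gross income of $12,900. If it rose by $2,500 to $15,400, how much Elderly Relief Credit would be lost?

At $12,900 — $12,900 is at or below the $34,800 threshold, so the full $6,010 applies.
At $15,400 — $15,400 is at or below the $34,800 threshold, so the full $6,010 applies.
Lost: $6,010 − $6,010 = $0.

$0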